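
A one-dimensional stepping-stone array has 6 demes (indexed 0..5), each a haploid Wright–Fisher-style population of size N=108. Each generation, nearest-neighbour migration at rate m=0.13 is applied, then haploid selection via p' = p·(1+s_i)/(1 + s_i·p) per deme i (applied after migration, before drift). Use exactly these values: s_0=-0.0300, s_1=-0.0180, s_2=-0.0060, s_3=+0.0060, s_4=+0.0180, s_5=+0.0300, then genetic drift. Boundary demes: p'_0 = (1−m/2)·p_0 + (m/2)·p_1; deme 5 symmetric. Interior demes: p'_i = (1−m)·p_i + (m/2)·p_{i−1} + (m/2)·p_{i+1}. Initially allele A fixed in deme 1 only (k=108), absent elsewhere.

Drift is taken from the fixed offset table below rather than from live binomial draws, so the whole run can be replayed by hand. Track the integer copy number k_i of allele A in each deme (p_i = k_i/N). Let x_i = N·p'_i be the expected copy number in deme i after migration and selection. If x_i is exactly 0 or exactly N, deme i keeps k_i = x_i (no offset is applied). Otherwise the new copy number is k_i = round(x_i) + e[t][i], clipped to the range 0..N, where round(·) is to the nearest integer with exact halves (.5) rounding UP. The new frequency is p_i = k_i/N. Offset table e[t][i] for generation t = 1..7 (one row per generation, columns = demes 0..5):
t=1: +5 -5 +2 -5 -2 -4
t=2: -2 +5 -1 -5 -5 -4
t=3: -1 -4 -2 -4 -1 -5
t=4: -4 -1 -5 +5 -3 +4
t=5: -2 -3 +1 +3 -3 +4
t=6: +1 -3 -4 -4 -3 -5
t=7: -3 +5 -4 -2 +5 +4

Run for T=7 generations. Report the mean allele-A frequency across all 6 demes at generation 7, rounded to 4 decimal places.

t=0: k=[0 108 0 0 0 0]
t=1: x=[6.8227 93.7366 6.9806 0.0000 0.0000 0.0000] k=[12 89 9 0 0 0]
t=2: x=[16.5731 78.4064 13.5436 0.5885 0.0000 0.0000] k=[15 83 13 0 0 0]
t=3: x=[18.9396 73.6056 16.6202 0.8500 0.0000 0.0000] k=[18 70 15 0 0 0]
t=4: x=[20.8625 62.5676 17.5115 0.9808 0.0000 0.0000] k=[17 62 13 6 0 0]
t=5: x=[19.4348 55.4000 15.6493 6.0993 0.3970 0.0000] k=[17 52 17 9 0 0]
t=6: x=[18.7974 46.9673 18.6619 8.9842 0.5955 0.0000] k=[20 44 15 5 0 0]
t=7: x=[21.0392 40.0960 16.1522 5.3554 0.3308 0.0000] k=[18 45 12 3 5 0]

0.1281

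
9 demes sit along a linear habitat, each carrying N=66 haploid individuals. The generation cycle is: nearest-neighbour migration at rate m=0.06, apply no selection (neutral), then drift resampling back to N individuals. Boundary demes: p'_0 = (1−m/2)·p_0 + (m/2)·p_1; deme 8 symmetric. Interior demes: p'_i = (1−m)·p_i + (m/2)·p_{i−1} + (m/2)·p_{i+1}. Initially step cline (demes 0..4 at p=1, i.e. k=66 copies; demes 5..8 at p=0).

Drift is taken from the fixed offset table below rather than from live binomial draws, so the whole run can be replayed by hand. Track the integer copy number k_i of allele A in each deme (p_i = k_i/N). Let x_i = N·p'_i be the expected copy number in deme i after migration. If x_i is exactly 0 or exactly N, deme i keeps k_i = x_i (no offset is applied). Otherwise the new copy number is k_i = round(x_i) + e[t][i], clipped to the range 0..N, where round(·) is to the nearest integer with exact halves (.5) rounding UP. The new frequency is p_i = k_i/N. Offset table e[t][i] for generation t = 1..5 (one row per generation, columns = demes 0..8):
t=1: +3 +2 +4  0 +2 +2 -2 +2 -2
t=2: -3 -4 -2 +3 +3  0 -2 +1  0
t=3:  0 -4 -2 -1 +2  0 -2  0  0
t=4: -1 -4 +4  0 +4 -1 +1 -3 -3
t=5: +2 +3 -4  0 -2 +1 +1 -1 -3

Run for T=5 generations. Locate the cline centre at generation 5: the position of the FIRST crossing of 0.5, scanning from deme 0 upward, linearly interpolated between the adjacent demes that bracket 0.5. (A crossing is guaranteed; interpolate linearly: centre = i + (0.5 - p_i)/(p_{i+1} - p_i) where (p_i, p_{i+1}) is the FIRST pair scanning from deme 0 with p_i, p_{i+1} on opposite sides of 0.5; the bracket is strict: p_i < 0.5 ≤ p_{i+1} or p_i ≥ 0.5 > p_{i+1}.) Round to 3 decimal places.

4.569

t=0: k=[66 66 66 66 66 0 0 0 0]
t=1: x=[66.0000 66.0000 66.0000 66.0000 64.0200 1.9800 0.0000 0.0000 0.0000] k=[66 66 66 66 66 4 0 0 0]
t=2: x=[66.0000 66.0000 66.0000 66.0000 64.1400 5.7400 0.1200 0.0000 0.0000] k=[66 66 66 66 66 6 0 0 0]
t=3: x=[66.0000 66.0000 66.0000 66.0000 64.2000 7.6200 0.1800 0.0000 0.0000] k=[66 66 66 66 66 8 0 0 0]
t=4: x=[66.0000 66.0000 66.0000 66.0000 64.2600 9.5000 0.2400 0.0000 0.0000] k=[66 66 66 66 66 9 1 0 0]
t=5: x=[66.0000 66.0000 66.0000 66.0000 64.2900 10.4700 1.2100 0.0300 0.0000] k=[66 66 66 66 62 11 2 0 0]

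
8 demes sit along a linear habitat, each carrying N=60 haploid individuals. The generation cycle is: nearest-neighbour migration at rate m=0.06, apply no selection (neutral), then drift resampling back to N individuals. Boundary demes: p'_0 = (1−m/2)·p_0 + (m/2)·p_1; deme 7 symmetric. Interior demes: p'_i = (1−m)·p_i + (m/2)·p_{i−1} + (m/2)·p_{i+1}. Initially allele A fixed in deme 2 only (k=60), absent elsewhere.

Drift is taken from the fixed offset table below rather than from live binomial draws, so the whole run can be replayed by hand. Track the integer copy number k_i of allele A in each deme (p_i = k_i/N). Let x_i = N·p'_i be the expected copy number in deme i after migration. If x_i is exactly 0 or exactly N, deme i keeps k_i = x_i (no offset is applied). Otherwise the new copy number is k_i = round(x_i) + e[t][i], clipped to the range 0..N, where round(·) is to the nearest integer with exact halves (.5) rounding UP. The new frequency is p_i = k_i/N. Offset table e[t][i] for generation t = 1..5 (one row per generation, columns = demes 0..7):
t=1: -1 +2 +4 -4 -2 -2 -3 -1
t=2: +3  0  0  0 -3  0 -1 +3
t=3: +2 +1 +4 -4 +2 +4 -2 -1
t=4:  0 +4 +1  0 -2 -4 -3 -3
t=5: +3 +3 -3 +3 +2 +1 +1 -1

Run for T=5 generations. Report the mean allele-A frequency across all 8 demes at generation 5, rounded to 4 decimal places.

t=0: k=[0 0 60 0 0 0 0 0]
t=1: x=[0.0000 1.8000 56.4000 1.8000 0.0000 0.0000 0.0000 0.0000] k=[0 4 60 0 0 0 0 0]
t=2: x=[0.1200 5.5600 56.5200 1.8000 0.0000 0.0000 0.0000 0.0000] k=[3 6 57 2 0 0 0 0]
t=3: x=[3.0900 7.4400 53.8200 3.5900 0.0600 0.0000 0.0000 0.0000] k=[5 8 58 0 2 0 0 0]
t=4: x=[5.0900 9.4100 54.7600 1.8000 1.8800 0.0600 0.0000 0.0000] k=[5 13 56 2 0 0 0 0]
t=5: x=[5.2400 14.0500 53.0900 3.5600 0.0600 0.0000 0.0000 0.0000] k=[8 17 50 7 2 0 0 0]

0.1750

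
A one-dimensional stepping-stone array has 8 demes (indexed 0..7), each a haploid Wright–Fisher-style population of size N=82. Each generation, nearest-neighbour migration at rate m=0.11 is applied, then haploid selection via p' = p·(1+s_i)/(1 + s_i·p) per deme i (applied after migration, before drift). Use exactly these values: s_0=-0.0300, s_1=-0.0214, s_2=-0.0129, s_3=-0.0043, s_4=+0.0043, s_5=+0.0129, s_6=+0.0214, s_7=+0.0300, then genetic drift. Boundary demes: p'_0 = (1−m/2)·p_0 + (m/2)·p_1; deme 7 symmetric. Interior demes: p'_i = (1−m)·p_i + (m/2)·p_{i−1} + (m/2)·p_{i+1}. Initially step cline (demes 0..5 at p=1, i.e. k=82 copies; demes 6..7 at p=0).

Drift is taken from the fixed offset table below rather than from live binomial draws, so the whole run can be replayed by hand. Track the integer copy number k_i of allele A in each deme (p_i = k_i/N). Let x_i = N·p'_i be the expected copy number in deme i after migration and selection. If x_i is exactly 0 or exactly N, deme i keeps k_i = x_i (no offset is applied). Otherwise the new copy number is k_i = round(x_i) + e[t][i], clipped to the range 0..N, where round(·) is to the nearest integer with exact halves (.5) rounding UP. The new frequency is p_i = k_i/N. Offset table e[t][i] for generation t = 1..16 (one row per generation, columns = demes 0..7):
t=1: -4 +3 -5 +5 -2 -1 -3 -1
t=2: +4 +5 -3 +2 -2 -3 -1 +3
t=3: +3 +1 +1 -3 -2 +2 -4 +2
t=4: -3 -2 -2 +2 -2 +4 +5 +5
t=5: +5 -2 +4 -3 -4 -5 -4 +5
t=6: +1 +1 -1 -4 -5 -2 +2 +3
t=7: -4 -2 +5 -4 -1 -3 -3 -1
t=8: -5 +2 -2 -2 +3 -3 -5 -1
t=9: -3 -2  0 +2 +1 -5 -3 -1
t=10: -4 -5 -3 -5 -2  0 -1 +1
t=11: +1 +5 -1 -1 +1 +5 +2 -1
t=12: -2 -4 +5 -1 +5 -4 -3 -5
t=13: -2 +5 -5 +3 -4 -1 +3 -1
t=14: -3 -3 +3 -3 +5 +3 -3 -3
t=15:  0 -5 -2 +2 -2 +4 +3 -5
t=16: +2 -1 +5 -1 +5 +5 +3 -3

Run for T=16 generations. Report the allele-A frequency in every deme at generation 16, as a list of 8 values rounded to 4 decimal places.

t=0: k=[82 82 82 82 82 82 0 0]
t=1: x=[82.0000 82.0000 82.0000 82.0000 82.0000 77.5443 4.6011 0.0000] k=[82 82 82 82 82 77 2 0]
t=2: x=[82.0000 82.0000 82.0000 82.0000 81.7262 73.2507 6.1341 0.1133] k=[82 82 82 82 80 70 5 3]
t=3: x=[82.0000 82.0000 82.0000 81.8895 79.5701 67.1317 8.6271 3.1997] k=[82 82 82 79 78 69 5 5]
t=4: x=[82.0000 82.0000 81.8328 79.0980 77.5780 66.1396 8.6830 5.1406] k=[82 82 80 81 76 70 14 10]
t=5: x=[82.0000 81.8876 80.1416 80.6643 75.9690 67.4044 17.1454 10.4874] k=[82 80 82 78 72 62 13 15]
t=6: x=[81.8866 80.1819 81.6657 77.8731 71.8183 60.0616 16.0769 15.2536] k=[82 81 81 74 67 58 18 18]
t=7: x=[81.9433 81.0346 80.5972 73.9688 66.9428 56.5206 20.5241 18.4187] k=[78 79 82 70 66 54 18 17]
t=8: x=[77.9390 79.0491 81.1643 70.3971 65.6163 52.9210 20.2461 17.4577] k=[73 81 79 68 69 50 15 16]
t=9: x=[73.2037 80.4168 78.4613 68.6118 67.9500 49.3721 17.2669 16.3281] k=[70 78 78 71 69 44 14 15]
t=10: x=[70.1342 77.4683 77.5608 71.2348 67.7855 43.9865 15.9756 15.3096] k=[66 72 75 66 66 44 15 16]
t=11: x=[65.9403 71.6408 74.2494 66.4407 64.8483 43.8766 16.9327 16.3281] k=[67 77 73 65 66 49 19 15]
t=12: x=[67.1838 76.1129 72.6732 65.4381 65.0677 48.5392 20.7565 15.5898] k=[65 72 78 64 70 45 18 11]
t=13: x=[64.9778 71.7526 76.8375 65.0421 68.3439 45.1502 19.4120 11.6779] k=[63 77 72 68 64 44 22 11]
t=14: x=[63.3345 75.8328 71.9410 67.9499 63.1823 44.1513 22.9533 11.9026] k=[60 73 75 65 68 47 20 9]
t=15: x=[60.2315 72.2100 74.2494 65.6587 66.7334 46.9275 21.2112 9.8585] k=[60 67 72 68 65 51 24 5]
t=16: x=[59.8967 66.6215 71.3856 68.0051 64.4542 50.5339 24.8048 6.2126] k=[62 66 76 67 69 56 28 3]

[0.7561, 0.8049, 0.9268, 0.8171, 0.8415, 0.6829, 0.3415, 0.0366]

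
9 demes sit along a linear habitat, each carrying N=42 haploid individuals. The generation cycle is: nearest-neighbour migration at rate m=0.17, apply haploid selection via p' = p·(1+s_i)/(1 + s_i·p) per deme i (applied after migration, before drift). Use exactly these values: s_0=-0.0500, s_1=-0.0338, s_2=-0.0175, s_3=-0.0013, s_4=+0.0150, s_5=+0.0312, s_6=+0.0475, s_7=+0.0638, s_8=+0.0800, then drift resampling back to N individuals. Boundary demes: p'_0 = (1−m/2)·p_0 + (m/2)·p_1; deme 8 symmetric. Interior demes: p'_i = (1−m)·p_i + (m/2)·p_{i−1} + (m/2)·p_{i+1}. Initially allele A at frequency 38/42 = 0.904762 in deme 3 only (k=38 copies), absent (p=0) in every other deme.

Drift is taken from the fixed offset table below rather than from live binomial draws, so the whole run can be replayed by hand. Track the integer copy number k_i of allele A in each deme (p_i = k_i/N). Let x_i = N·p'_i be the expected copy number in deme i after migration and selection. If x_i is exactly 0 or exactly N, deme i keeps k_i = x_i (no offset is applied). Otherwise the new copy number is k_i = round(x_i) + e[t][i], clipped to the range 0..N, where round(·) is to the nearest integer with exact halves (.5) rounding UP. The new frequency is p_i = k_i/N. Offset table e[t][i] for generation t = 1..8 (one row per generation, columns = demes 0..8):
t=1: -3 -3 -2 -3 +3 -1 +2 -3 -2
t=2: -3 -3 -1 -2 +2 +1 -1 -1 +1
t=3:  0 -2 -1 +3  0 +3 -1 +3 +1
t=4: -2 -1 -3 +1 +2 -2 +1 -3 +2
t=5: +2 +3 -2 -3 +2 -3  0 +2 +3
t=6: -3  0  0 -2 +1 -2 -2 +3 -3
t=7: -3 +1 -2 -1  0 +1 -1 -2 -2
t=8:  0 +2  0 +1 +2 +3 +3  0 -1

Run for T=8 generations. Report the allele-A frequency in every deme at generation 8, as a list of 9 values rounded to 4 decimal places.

t=0: k=[0 0 0 38 0 0 0 0 0]
t=1: x=[0.0000 0.0000 3.1778 31.5298 3.2747 0.0000 0.0000 0.0000 0.0000] k=[0 0 1 29 6 0 0 0 0]
t=2: x=[0.0000 0.0821 3.2418 24.6518 7.5366 0.5257 0.0000 0.0000 0.0000] k=[0 0 2 23 10 2 0 0 0]
t=3: x=[0.0000 0.1643 3.5571 20.0964 10.5421 2.5835 0.1780 0.0000 0.0000] k=[0 0 3 23 11 6 0 0 0]
t=4: x=[0.0000 0.2464 4.3753 20.2664 11.7204 6.0729 0.5339 0.0000 0.0000] k=[0 0 1 21 14 4 2 0 0]
t=5: x=[0.0000 0.0821 2.5720 18.6915 13.8830 4.8093 2.0903 0.1808 0.0000] k=[0 3 1 16 16 2 2 2 0]
t=6: x=[0.2423 2.4931 2.4047 14.7126 14.9531 3.2818 2.0903 1.9414 0.1835] k=[0 2 2 13 16 1 0 5 0]
t=7: x=[0.1615 1.7708 2.8872 12.3087 14.6115 2.2547 0.5339 4.3871 0.4586] k=[0 3 1 11 15 3 0 2 0]
t=8: x=[0.2423 2.4931 1.9863 10.4798 13.7775 3.8716 0.4450 1.7615 0.1835] k=[0 4 2 11 16 7 3 2 0]

[0.0000, 0.0952, 0.0476, 0.2619, 0.3810, 0.1667, 0.0714, 0.0476, 0.0000]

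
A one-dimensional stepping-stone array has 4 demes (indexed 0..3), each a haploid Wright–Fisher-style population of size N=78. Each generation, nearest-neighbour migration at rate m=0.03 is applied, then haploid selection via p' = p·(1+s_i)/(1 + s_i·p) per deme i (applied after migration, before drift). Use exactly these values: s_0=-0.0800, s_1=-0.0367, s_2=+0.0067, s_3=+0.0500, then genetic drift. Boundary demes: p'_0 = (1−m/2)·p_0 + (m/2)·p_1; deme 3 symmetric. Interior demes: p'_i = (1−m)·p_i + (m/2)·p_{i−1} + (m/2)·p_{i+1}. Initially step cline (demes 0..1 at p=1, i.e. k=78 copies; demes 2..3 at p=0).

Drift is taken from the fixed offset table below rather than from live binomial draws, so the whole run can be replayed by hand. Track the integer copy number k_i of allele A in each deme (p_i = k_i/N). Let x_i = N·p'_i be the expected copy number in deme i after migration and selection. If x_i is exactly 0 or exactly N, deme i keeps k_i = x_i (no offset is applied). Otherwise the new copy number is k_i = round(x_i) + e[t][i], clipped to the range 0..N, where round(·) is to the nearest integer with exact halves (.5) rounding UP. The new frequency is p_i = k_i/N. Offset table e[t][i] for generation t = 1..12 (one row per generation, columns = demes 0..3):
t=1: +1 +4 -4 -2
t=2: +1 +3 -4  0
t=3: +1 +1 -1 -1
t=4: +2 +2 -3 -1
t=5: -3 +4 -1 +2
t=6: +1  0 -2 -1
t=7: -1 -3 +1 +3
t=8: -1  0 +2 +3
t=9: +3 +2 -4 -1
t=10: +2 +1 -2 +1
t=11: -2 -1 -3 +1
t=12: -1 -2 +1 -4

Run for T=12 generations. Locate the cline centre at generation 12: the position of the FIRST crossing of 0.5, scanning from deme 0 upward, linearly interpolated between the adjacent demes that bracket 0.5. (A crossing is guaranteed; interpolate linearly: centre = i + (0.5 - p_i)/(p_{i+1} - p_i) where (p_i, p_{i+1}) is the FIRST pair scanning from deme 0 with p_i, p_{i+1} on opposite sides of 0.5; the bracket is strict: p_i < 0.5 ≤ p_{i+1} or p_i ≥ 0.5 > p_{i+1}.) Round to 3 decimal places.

t=0: k=[78 78 0 0]
t=1: x=[78.0000 76.7861 1.1777 0.0000] k=[78 78 0 0]
t=2: x=[78.0000 76.7861 1.1777 0.0000] k=[78 78 0 0]
t=3: x=[78.0000 76.7861 1.1777 0.0000] k=[78 78 0 0]
t=4: x=[78.0000 76.7861 1.1777 0.0000] k=[78 78 0 0]
t=5: x=[78.0000 76.7861 1.1777 0.0000] k=[78 78 0 0]
t=6: x=[78.0000 76.7861 1.1777 0.0000] k=[78 77 0 0]
t=7: x=[77.9837 75.7808 1.1626 0.0000] k=[77 73 2 0]
t=8: x=[76.8492 71.7845 3.0545 0.0315] k=[76 72 5 3]
t=9: x=[75.7660 70.8148 6.0119 3.1753] k=[78 73 2 2]
t=10: x=[77.9185 71.7999 3.0847 2.0973] k=[78 73 1 3]
t=11: x=[77.9185 71.7845 2.1238 3.1126] k=[76 71 0 4]
t=12: x=[75.7498 69.7378 1.1324 4.1266] k=[75 68 2 0]

1.439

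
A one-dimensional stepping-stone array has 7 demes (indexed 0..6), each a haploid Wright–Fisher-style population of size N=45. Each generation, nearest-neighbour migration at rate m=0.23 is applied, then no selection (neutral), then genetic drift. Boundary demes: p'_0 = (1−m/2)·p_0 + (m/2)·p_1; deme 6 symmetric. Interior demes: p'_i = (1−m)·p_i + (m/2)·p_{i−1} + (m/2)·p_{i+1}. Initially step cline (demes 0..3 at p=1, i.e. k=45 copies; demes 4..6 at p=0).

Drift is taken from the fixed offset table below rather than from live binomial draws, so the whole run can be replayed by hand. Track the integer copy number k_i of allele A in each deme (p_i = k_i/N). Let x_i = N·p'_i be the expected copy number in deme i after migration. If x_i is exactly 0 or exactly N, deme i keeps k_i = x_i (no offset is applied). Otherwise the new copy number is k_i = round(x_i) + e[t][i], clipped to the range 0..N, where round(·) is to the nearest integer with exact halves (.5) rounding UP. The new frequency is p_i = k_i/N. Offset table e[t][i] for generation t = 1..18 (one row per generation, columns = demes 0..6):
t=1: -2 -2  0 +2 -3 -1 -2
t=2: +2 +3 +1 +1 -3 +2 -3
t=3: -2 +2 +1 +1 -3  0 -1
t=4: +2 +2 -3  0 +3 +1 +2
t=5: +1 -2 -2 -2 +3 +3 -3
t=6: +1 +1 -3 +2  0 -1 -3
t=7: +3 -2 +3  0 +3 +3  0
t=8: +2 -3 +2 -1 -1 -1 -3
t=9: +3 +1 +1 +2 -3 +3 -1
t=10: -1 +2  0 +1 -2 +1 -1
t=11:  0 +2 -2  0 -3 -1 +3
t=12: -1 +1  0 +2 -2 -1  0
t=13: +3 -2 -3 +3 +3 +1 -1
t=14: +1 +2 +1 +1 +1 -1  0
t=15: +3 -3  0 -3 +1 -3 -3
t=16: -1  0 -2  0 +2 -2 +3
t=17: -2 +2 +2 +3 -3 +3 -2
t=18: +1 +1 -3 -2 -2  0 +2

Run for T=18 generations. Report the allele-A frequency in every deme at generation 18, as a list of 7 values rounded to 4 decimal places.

[0.9333, 0.9111, 0.7111, 0.6222, 0.3778, 0.2444, 0.1556]

t=0: k=[45 45 45 45 0 0 0]
t=1: x=[45.0000 45.0000 45.0000 39.8250 5.1750 0.0000 0.0000] k=[45 45 45 42 2 0 0]
t=2: x=[45.0000 45.0000 44.6550 37.7450 6.3700 0.2300 0.0000] k=[45 45 45 39 3 2 0]
t=3: x=[45.0000 45.0000 44.3100 35.5500 7.0250 1.8850 0.2300] k=[45 45 45 37 4 2 0]
t=4: x=[45.0000 45.0000 44.0800 34.1250 7.5650 2.0000 0.2300] k=[45 45 41 34 11 3 2]
t=5: x=[45.0000 44.5400 40.6550 32.1600 12.7250 3.8050 2.1150] k=[45 43 39 30 16 7 0]
t=6: x=[44.7700 42.7700 38.4250 29.4250 16.5750 7.2300 0.8050] k=[45 44 35 31 17 6 0]
t=7: x=[44.8850 43.0800 35.5750 29.8500 17.3450 6.5750 0.6900] k=[45 41 39 30 20 10 1]
t=8: x=[44.5400 41.2300 38.1950 29.8850 20.0000 10.1150 2.0350] k=[45 38 40 29 19 9 0]
t=9: x=[44.1950 39.0350 38.5050 29.1150 19.0000 9.1150 1.0350] k=[45 40 40 31 16 12 0]
t=10: x=[44.4250 40.5750 38.9650 30.3100 17.2650 11.0800 1.3800] k=[43 43 39 31 15 12 0]
t=11: x=[43.0000 42.5400 38.5400 30.0800 16.4950 10.9650 1.3800] k=[43 45 37 30 13 10 4]
t=12: x=[43.2300 43.8500 37.1150 28.8500 14.6100 9.6550 4.6900] k=[42 45 37 31 13 9 5]
t=13: x=[42.3450 43.7350 37.2300 29.6200 14.6100 9.0000 5.4600] k=[45 42 34 33 18 10 4]
t=14: x=[44.6550 41.4250 34.8050 31.3900 18.8050 10.2300 4.6900] k=[45 43 36 32 20 9 5]
t=15: x=[44.7700 42.4250 36.3450 31.0800 20.1150 9.8050 5.4600] k=[45 39 36 28 21 7 2]
t=16: x=[44.3100 39.3450 35.4250 28.1150 20.1950 8.0350 2.5750] k=[43 39 33 28 22 6 6]
t=17: x=[42.5400 38.7700 33.1150 27.8850 20.8500 7.8400 6.0000] k=[41 41 35 31 18 11 4]
t=18: x=[41.0000 40.3100 35.2300 29.9650 18.6900 11.0000 4.8050] k=[42 41 32 28 17 11 7]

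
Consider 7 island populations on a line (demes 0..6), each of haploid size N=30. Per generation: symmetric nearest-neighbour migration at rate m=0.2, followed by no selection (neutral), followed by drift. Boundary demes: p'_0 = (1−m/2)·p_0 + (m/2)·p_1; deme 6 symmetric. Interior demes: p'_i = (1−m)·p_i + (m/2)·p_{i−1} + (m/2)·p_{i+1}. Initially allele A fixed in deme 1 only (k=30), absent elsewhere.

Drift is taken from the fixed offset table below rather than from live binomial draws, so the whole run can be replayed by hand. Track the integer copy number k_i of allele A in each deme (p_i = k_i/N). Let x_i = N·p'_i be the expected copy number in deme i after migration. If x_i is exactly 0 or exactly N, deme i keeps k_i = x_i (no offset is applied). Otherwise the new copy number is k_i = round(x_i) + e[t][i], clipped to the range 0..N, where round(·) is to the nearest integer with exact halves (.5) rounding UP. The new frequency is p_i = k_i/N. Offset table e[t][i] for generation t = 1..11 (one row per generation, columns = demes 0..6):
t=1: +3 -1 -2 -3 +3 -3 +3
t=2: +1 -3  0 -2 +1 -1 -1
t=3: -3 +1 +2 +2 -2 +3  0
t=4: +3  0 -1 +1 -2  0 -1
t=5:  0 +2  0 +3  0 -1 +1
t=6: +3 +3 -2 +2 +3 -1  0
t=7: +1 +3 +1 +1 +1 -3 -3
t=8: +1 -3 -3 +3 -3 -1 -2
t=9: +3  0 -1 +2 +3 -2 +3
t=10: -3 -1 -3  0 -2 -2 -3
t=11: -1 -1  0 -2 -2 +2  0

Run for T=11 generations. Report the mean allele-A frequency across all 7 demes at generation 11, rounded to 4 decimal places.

0.2048

t=0: k=[0 30 0 0 0 0 0]
t=1: x=[3.0000 24.0000 3.0000 0.0000 0.0000 0.0000 0.0000] k=[6 23 1 0 0 0 0]
t=2: x=[7.7000 19.1000 3.1000 0.1000 0.0000 0.0000 0.0000] k=[9 16 3 0 0 0 0]
t=3: x=[9.7000 14.0000 4.0000 0.3000 0.0000 0.0000 0.0000] k=[7 15 6 2 0 0 0]
t=4: x=[7.8000 13.3000 6.5000 2.2000 0.2000 0.0000 0.0000] k=[11 13 6 3 0 0 0]
t=5: x=[11.2000 12.1000 6.4000 3.0000 0.3000 0.0000 0.0000] k=[11 14 6 6 0 0 0]
t=6: x=[11.3000 12.9000 6.8000 5.4000 0.6000 0.0000 0.0000] k=[14 16 5 7 4 0 0]
t=7: x=[14.2000 14.7000 6.3000 6.5000 3.9000 0.4000 0.0000] k=[15 18 7 8 5 0 0]
t=8: x=[15.3000 16.6000 8.2000 7.6000 4.8000 0.5000 0.0000] k=[16 14 5 11 2 0 0]
t=9: x=[15.8000 13.3000 6.5000 9.5000 2.7000 0.2000 0.0000] k=[19 13 6 12 6 0 0]
t=10: x=[18.4000 12.9000 7.3000 10.8000 6.0000 0.6000 0.0000] k=[15 12 4 11 4 0 0]
t=11: x=[14.7000 11.5000 5.5000 9.6000 4.3000 0.4000 0.0000] k=[14 11 6 8 2 2 0]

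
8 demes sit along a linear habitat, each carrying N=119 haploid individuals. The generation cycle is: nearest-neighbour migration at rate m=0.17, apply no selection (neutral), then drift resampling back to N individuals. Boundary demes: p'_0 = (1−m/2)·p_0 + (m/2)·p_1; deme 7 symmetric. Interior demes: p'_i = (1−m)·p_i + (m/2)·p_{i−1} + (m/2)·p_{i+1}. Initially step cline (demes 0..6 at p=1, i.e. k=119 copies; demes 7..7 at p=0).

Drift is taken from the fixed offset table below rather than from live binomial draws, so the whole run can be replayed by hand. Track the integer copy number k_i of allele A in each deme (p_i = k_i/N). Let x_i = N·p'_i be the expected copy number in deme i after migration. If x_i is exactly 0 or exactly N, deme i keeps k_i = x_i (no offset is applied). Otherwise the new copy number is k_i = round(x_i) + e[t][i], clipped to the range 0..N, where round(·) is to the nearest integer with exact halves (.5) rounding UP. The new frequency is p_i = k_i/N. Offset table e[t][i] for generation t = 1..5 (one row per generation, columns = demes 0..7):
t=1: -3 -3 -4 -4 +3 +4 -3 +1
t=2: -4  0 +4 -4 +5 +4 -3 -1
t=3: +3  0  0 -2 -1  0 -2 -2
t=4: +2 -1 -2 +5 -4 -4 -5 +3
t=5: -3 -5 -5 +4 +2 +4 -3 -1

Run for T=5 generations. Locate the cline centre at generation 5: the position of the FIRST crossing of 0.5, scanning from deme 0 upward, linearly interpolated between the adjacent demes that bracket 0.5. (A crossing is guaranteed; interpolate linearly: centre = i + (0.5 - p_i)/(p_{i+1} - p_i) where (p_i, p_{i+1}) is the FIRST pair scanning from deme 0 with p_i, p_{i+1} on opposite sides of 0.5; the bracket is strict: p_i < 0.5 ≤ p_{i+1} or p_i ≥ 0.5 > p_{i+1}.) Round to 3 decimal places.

t=0: k=[119 119 119 119 119 119 119 0]
t=1: x=[119.0000 119.0000 119.0000 119.0000 119.0000 119.0000 108.8850 10.1150] k=[119 119 119 119 119 119 106 11]
t=2: x=[119.0000 119.0000 119.0000 119.0000 119.0000 117.8950 99.0300 19.0750] k=[119 119 119 119 119 119 96 18]
t=3: x=[119.0000 119.0000 119.0000 119.0000 119.0000 117.0450 91.3250 24.6300] k=[119 119 119 119 119 117 89 23]
t=4: x=[119.0000 119.0000 119.0000 119.0000 118.8300 114.7900 85.7700 28.6100] k=[119 119 119 119 115 111 81 32]
t=5: x=[119.0000 119.0000 119.0000 118.6600 115.0000 108.7900 79.3850 36.1650] k=[119 119 119 119 117 113 76 35]

6.402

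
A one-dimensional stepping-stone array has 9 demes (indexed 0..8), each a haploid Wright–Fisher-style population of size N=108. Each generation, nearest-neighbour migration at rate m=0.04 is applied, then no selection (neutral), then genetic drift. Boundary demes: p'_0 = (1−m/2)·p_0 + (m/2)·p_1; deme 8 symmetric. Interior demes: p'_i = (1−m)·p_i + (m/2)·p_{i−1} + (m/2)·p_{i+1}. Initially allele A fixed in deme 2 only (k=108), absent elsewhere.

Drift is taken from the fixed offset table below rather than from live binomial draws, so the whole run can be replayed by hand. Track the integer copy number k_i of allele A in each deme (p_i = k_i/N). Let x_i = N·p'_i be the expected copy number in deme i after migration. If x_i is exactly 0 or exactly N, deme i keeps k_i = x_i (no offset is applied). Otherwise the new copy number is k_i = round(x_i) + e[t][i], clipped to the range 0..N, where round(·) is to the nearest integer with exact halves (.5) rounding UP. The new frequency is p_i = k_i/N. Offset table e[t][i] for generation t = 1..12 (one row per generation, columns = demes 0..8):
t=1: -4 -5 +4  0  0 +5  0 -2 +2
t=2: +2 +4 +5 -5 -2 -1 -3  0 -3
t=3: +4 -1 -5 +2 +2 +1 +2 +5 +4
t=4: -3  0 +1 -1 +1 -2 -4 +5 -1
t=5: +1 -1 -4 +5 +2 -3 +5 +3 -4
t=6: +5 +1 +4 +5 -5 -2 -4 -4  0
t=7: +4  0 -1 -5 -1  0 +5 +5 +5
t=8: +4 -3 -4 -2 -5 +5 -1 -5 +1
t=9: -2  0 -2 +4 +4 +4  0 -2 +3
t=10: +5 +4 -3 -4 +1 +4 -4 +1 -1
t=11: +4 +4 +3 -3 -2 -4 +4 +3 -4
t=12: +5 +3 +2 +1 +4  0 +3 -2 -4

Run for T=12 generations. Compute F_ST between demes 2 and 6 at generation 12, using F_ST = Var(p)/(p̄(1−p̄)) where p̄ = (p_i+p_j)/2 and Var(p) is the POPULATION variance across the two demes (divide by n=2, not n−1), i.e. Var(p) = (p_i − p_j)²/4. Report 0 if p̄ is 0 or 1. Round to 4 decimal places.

0.3613

t=0: k=[0 0 108 0 0 0 0 0 0]
t=1: x=[0.0000 2.1600 103.6800 2.1600 0.0000 0.0000 0.0000 0.0000 0.0000] k=[0 0 108 2 0 0 0 0 0]
t=2: x=[0.0000 2.1600 103.7200 4.0800 0.0400 0.0000 0.0000 0.0000 0.0000] k=[0 6 108 0 0 0 0 0 0]
t=3: x=[0.1200 7.9200 103.8000 2.1600 0.0000 0.0000 0.0000 0.0000 0.0000] k=[4 7 99 4 0 0 0 0 0]
t=4: x=[4.0600 8.7800 95.2600 5.8200 0.0800 0.0000 0.0000 0.0000 0.0000] k=[1 9 96 5 1 0 0 0 0]
t=5: x=[1.1600 10.5800 92.4400 6.7400 1.0600 0.0200 0.0000 0.0000 0.0000] k=[2 10 88 12 3 0 0 0 0]
t=6: x=[2.1600 11.4000 84.9200 13.3400 3.1200 0.0600 0.0000 0.0000 0.0000] k=[7 12 89 18 0 0 0 0 0]
t=7: x=[7.1000 13.4400 86.0400 19.0600 0.3600 0.0000 0.0000 0.0000 0.0000] k=[11 13 85 14 0 0 0 0 0]
t=8: x=[11.0400 14.4000 82.1400 15.1400 0.2800 0.0000 0.0000 0.0000 0.0000] k=[15 11 78 13 0 0 0 0 0]
t=9: x=[14.9200 12.4200 75.3600 14.0400 0.2600 0.0000 0.0000 0.0000 0.0000] k=[13 12 73 18 4 0 0 0 0]
t=10: x=[12.9800 13.2400 70.6800 18.8200 4.2000 0.0800 0.0000 0.0000 0.0000] k=[18 17 68 15 5 4 0 0 0]
t=11: x=[17.9800 18.0400 65.9200 15.8600 5.1800 3.9400 0.0800 0.0000 0.0000] k=[22 22 69 13 3 0 4 0 0]
t=12: x=[22.0000 22.9400 66.9400 13.9200 3.1400 0.1400 3.8400 0.0800 0.0000] k=[27 26 69 15 7 0 7 0 0]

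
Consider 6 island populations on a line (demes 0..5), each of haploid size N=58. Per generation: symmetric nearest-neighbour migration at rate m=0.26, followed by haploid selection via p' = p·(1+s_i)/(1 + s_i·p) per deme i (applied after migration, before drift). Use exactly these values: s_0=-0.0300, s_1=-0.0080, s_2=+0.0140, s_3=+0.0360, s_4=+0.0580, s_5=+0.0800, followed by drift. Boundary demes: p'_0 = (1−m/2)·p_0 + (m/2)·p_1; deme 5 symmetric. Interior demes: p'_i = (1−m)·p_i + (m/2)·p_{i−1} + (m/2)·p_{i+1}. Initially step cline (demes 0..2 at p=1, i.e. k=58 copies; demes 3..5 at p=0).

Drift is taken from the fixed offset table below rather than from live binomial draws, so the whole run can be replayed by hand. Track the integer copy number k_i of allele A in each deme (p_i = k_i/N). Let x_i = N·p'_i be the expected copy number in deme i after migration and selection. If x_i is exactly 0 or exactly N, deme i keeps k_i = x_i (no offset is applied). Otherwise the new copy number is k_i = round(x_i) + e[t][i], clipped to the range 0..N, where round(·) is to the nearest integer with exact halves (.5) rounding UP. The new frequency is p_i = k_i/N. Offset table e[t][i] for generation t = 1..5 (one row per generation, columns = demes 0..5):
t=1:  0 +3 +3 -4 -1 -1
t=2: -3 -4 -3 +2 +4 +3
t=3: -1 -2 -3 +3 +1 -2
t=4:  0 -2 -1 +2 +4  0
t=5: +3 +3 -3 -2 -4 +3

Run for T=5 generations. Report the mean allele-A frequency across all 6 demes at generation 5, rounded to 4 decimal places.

t=0: k=[58 58 58 0 0 0]
t=1: x=[58.0000 58.0000 50.5507 7.7751 0.0000 0.0000] k=[58 58 54 4 0 0]
t=2: x=[58.0000 57.4758 48.1344 10.2756 0.5499 0.0000] k=[58 53 45 12 5 0]
t=3: x=[57.3301 52.5706 41.9121 15.7830 5.5360 0.7014] k=[56 51 39 19 7 0]
t=4: x=[55.2719 50.0350 38.1420 20.5064 8.0323 0.9816] k=[55 48 37 23 12 1]
t=5: x=[53.9775 47.4107 36.7974 23.8853 12.5455 2.6156] k=[57 50 34 22 9 6]

0.5115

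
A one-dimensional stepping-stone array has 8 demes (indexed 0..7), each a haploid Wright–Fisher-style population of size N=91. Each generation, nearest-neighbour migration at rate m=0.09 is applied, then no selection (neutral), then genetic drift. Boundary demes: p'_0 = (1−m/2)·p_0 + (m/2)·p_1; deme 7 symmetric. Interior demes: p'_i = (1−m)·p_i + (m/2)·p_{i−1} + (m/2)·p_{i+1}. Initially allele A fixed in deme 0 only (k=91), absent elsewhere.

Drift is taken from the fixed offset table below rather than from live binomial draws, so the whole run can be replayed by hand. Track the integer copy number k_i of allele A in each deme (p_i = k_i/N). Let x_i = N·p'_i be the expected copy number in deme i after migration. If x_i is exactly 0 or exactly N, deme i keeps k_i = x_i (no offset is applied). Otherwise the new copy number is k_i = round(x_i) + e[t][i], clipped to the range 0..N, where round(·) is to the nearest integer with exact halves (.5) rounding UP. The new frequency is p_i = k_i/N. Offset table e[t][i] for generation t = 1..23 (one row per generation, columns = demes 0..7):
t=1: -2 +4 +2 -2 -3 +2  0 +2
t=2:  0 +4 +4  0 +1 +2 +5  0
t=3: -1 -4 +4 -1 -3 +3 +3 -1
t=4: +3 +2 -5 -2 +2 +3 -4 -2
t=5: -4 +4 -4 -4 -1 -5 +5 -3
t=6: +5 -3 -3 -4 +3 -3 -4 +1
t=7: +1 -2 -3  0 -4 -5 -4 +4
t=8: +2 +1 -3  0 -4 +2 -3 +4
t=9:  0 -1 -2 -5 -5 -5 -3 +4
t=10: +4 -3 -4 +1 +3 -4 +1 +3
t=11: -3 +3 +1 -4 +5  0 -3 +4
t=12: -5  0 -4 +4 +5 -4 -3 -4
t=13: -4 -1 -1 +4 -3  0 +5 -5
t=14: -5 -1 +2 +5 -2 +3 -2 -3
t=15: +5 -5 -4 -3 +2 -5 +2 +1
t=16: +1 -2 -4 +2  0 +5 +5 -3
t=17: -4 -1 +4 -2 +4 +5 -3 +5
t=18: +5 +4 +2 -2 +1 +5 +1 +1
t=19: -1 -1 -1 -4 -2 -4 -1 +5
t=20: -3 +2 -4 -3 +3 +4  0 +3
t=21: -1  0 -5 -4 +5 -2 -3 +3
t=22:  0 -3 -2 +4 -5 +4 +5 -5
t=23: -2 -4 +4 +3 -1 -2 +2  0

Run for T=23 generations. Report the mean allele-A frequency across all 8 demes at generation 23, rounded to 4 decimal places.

0.1401

t=0: k=[91 0 0 0 0 0 0 0]
t=1: x=[86.9050 4.0950 0.0000 0.0000 0.0000 0.0000 0.0000 0.0000] k=[85 8 0 0 0 0 0 0]
t=2: x=[81.5350 11.1050 0.3600 0.0000 0.0000 0.0000 0.0000 0.0000] k=[82 15 4 0 0 0 0 0]
t=3: x=[78.9850 17.5200 4.3150 0.1800 0.0000 0.0000 0.0000 0.0000] k=[78 14 8 0 0 0 0 0]
t=4: x=[75.1200 16.6100 7.9100 0.3600 0.0000 0.0000 0.0000 0.0000] k=[78 19 3 0 0 0 0 0]
t=5: x=[75.3450 20.9350 3.5850 0.1350 0.0000 0.0000 0.0000 0.0000] k=[71 25 0 0 0 0 0 0]
t=6: x=[68.9300 25.9450 1.1250 0.0000 0.0000 0.0000 0.0000 0.0000] k=[74 23 0 0 0 0 0 0]
t=7: x=[71.7050 24.2600 1.0350 0.0000 0.0000 0.0000 0.0000 0.0000] k=[73 22 0 0 0 0 0 0]
t=8: x=[70.7050 23.3050 0.9900 0.0000 0.0000 0.0000 0.0000 0.0000] k=[73 24 0 0 0 0 0 0]
t=9: x=[70.7950 25.1250 1.0800 0.0000 0.0000 0.0000 0.0000 0.0000] k=[71 24 0 0 0 0 0 0]
t=10: x=[68.8850 25.0350 1.0800 0.0000 0.0000 0.0000 0.0000 0.0000] k=[73 22 0 0 0 0 0 0]
t=11: x=[70.7050 23.3050 0.9900 0.0000 0.0000 0.0000 0.0000 0.0000] k=[68 26 2 0 0 0 0 0]
t=12: x=[66.1100 26.8100 2.9900 0.0900 0.0000 0.0000 0.0000 0.0000] k=[61 27 0 4 0 0 0 0]
t=13: x=[59.4700 27.3150 1.3950 3.6400 0.1800 0.0000 0.0000 0.0000] k=[55 26 0 8 0 0 0 0]
t=14: x=[53.6950 26.1350 1.5300 7.2800 0.3600 0.0000 0.0000 0.0000] k=[49 25 4 12 0 0 0 0]
t=15: x=[47.9200 25.1350 5.3050 11.1000 0.5400 0.0000 0.0000 0.0000] k=[53 20 1 8 3 0 0 0]
t=16: x=[51.5150 20.6300 2.1700 7.4600 3.0900 0.1350 0.0000 0.0000] k=[53 19 0 9 3 5 0 0]
t=17: x=[51.4700 19.6750 1.2600 8.3250 3.3600 4.6850 0.2250 0.0000] k=[47 19 5 6 7 10 0 0]
t=18: x=[45.7400 19.6300 5.6750 6.0000 7.0900 9.4150 0.4500 0.0000] k=[51 24 8 4 8 14 1 0]
t=19: x=[49.7850 24.4950 8.5400 4.3600 8.0900 13.1450 1.5400 0.0450] k=[49 23 8 0 6 9 1 5]
t=20: x=[47.8300 23.4950 8.3150 0.6300 5.8650 8.5050 1.5400 4.8200] k=[45 25 4 0 9 13 2 8]
t=21: x=[44.1000 24.9550 4.7650 0.5850 8.7750 12.3250 2.7650 7.7300] k=[43 25 0 0 14 10 0 11]
t=22: x=[42.1900 24.6850 1.1250 0.6300 13.1900 9.7300 0.9450 10.5050] k=[42 22 0 5 8 14 6 6]
t=23: x=[41.1000 21.9100 1.2150 4.9100 8.1350 13.3700 6.3600 6.0000] k=[39 18 5 8 7 11 8 6]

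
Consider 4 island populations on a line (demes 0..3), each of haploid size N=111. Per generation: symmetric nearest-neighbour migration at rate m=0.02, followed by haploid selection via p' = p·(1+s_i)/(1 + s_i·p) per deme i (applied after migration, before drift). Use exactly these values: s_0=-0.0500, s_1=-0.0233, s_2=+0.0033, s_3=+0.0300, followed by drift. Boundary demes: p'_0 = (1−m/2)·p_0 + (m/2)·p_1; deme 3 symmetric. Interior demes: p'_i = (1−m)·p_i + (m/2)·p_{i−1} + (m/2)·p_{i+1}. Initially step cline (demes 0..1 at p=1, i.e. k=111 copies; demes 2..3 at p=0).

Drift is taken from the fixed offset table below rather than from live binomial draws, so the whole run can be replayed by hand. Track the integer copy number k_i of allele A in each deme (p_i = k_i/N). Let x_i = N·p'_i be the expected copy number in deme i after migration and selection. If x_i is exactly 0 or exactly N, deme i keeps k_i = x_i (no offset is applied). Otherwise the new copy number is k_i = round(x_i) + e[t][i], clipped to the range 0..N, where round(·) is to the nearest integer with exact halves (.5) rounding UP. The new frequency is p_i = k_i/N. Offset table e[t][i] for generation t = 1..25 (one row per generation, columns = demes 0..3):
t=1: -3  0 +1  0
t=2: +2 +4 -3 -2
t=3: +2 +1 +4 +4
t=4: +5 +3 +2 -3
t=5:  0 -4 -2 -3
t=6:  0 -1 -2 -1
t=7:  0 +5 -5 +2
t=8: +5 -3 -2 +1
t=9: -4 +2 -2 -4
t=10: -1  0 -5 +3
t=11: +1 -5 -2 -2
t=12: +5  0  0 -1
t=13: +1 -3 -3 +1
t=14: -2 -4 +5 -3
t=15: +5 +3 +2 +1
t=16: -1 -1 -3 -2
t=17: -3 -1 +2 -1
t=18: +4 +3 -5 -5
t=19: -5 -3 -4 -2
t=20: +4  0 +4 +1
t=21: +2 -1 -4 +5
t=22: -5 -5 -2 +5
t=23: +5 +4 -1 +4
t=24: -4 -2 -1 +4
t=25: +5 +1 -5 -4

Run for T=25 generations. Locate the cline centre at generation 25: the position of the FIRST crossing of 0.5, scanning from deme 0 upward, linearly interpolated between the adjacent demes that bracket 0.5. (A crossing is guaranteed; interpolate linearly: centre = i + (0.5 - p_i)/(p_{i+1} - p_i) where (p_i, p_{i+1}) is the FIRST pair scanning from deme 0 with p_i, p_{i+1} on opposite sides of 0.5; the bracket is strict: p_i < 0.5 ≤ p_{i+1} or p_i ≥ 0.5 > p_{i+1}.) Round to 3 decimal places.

1.260

t=0: k=[111 111 0 0]
t=1: x=[111.0000 109.8638 1.1136 0.0000] k=[111 110 2 0]
t=2: x=[110.9895 108.8816 3.0698 0.0206] k=[111 111 0 0]
t=3: x=[111.0000 109.8638 1.1136 0.0000] k=[111 111 5 0]
t=4: x=[111.0000 109.9150 6.0288 0.0515] k=[111 111 8 0]
t=5: x=[111.0000 109.9457 8.9771 0.0824] k=[111 106 7 0]
t=6: x=[110.9474 104.9261 7.9443 0.0721] k=[111 104 6 0]
t=7: x=[110.9263 102.9150 6.9414 0.0618] k=[111 108 2 2]
t=8: x=[110.9684 106.8774 3.0698 2.0589] k=[111 104 1 3]
t=9: x=[110.9263 102.8640 2.0566 3.0669] k=[107 105 0 0]
t=10: x=[106.7765 103.8132 1.0534 0.0000] k=[106 104 0 0]
t=11: x=[105.7283 102.8028 1.0434 0.0000] k=[107 98 0 0]
t=12: x=[106.7031 96.8210 0.9832 0.0000] k=[111 97 1 0]
t=13: x=[110.8526 95.8746 1.9563 0.0103] k=[111 93 0 1]
t=14: x=[110.8105 91.8798 0.9431 1.0194] k=[109 88 6 0]
t=15: x=[108.6761 86.9488 6.7809 0.0618] k=[111 90 9 1]
t=16: x=[110.7790 88.9869 9.7593 1.1121] k=[110 88 7 0]
t=17: x=[109.7165 86.9691 7.7638 0.0721] k=[107 86 10 0]
t=18: x=[106.5772 84.9833 10.6918 0.1030] k=[111 88 6 0]
t=19: x=[110.7579 86.9691 6.7809 0.0618] k=[106 84 3 0]
t=20: x=[105.5188 82.9183 3.7920 0.0309] k=[110 83 8 1]
t=21: x=[109.6640 82.0180 8.7064 1.1018] k=[111 81 5 6]
t=22: x=[110.6843 80.0162 5.7880 6.1597] k=[106 75 4 11]
t=23: x=[105.4246 74.0209 4.7951 11.2247] k=[110 78 4 15]
t=24: x=[109.6114 77.0268 4.8653 15.2752] k=[106 75 4 19]
t=25: x=[105.4246 74.0209 4.8753 19.3171] k=[110 75 0 15]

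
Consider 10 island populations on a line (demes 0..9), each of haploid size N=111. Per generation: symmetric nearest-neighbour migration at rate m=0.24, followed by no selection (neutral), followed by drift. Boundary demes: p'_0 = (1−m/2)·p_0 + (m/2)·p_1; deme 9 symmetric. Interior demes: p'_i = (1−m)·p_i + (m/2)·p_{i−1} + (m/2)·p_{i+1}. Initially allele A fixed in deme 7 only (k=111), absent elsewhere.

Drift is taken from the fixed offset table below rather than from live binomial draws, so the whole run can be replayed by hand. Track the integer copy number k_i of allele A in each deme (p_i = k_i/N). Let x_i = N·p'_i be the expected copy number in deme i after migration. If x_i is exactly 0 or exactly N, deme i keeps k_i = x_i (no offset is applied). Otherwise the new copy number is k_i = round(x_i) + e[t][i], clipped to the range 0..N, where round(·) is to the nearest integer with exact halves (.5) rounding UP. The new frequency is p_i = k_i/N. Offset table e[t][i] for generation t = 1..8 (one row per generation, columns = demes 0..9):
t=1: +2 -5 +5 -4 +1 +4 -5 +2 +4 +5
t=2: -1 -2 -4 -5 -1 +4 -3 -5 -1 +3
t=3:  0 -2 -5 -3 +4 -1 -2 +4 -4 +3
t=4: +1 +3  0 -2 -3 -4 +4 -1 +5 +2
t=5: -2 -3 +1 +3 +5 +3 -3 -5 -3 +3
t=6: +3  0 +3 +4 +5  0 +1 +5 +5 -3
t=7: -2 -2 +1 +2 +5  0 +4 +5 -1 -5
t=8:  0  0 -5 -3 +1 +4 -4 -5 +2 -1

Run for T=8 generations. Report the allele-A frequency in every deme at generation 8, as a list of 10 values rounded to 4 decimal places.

t=0: k=[0 0 0 0 0 0 0 111 0 0]
t=1: x=[0.0000 0.0000 0.0000 0.0000 0.0000 0.0000 13.3200 84.3600 13.3200 0.0000] k=[0 0 0 0 0 0 8 86 17 0]
t=2: x=[0.0000 0.0000 0.0000 0.0000 0.0000 0.9600 16.4000 68.3600 23.2400 2.0400] k=[0 0 0 0 0 5 13 63 22 5]
t=3: x=[0.0000 0.0000 0.0000 0.0000 0.6000 5.3600 18.0400 52.0800 24.8800 7.0400] k=[0 0 0 0 5 4 16 56 21 10]
t=4: x=[0.0000 0.0000 0.0000 0.6000 4.2800 5.5600 19.3600 47.0000 23.8800 11.3200] k=[0 0 0 0 1 2 23 46 29 13]
t=5: x=[0.0000 0.0000 0.0000 0.1200 1.0000 4.4000 23.2400 41.2000 29.1200 14.9200] k=[0 0 0 3 6 7 20 36 26 18]
t=6: x=[0.0000 0.0000 0.3600 3.0000 5.7600 8.4400 20.3600 32.8800 26.2400 18.9600] k=[0 0 3 7 11 8 21 38 31 16]
t=7: x=[0.0000 0.3600 3.1200 7.0000 10.1600 9.9200 21.4800 35.1200 30.0400 17.8000] k=[0 0 4 9 15 10 25 40 29 13]
t=8: x=[0.0000 0.4800 4.1200 9.1200 13.6800 12.4000 25.0000 36.8800 28.4000 14.9200] k=[0 0 0 6 15 16 21 32 30 14]

[0.0000, 0.0000, 0.0000, 0.0541, 0.1351, 0.1441, 0.1892, 0.2883, 0.2703, 0.1261]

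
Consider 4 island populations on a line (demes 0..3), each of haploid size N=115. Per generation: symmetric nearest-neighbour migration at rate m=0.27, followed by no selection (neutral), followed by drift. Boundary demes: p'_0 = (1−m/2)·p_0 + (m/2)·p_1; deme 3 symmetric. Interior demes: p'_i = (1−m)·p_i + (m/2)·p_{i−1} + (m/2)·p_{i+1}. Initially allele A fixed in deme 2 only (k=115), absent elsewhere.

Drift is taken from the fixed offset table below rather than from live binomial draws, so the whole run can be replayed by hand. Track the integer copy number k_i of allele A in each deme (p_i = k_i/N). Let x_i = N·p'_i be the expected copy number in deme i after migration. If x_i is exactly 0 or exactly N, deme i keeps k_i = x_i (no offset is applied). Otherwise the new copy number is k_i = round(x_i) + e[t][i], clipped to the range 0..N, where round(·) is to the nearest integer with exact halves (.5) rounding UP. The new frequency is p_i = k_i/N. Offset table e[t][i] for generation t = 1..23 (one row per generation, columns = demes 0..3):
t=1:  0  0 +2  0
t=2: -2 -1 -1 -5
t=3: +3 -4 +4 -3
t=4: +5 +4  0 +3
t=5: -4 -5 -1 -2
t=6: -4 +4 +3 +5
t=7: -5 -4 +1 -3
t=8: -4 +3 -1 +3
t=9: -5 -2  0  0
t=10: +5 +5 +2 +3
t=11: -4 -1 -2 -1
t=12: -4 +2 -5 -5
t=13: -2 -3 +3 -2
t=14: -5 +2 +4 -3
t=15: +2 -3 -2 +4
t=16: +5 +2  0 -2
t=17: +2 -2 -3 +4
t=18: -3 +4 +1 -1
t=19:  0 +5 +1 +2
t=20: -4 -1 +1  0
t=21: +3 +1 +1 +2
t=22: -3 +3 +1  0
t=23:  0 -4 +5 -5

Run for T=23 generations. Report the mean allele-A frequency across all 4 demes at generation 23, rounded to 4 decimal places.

t=0: k=[0 0 115 0]
t=1: x=[0.0000 15.5250 83.9500 15.5250] k=[0 16 86 16]
t=2: x=[2.1600 23.2900 67.1000 25.4500] k=[0 22 66 20]
t=3: x=[2.9700 24.9700 53.8500 26.2100] k=[6 21 58 23]
t=4: x=[8.0250 23.9700 48.2800 27.7250] k=[13 28 48 31]
t=5: x=[15.0250 28.6750 43.0050 33.2950] k=[11 24 42 31]
t=6: x=[12.7550 24.6750 38.0850 32.4850] k=[9 29 41 37]
t=7: x=[11.7000 27.9200 38.8400 37.5400] k=[7 24 40 35]
t=8: x=[9.2950 23.8650 37.1650 35.6750] k=[5 27 36 39]
t=9: x=[7.9700 25.2450 35.1900 38.5950] k=[3 23 35 39]
t=10: x=[5.7000 21.9200 33.9200 38.4600] k=[11 27 36 41]
t=11: x=[13.1600 26.0550 35.4600 40.3250] k=[9 25 33 39]
t=12: x=[11.1600 23.9200 32.7300 38.1900] k=[7 26 28 33]
t=13: x=[9.5650 23.7050 28.4050 32.3250] k=[8 21 31 30]
t=14: x=[9.7550 20.5950 29.5150 30.1350] k=[5 23 34 27]
t=15: x=[7.4300 22.0550 31.5700 27.9450] k=[9 19 30 32]
t=16: x=[10.3500 19.1350 28.7850 31.7300] k=[15 21 29 30]
t=17: x=[15.8100 21.2700 28.0550 29.8650] k=[18 19 25 34]
t=18: x=[18.1350 19.6750 25.4050 32.7850] k=[15 24 26 32]
t=19: x=[16.2150 23.0550 26.5400 31.1900] k=[16 28 28 33]
t=20: x=[17.6200 26.3800 28.6750 32.3250] k=[14 25 30 32]
t=21: x=[15.4850 24.1900 29.5950 31.7300] k=[18 25 31 34]
t=22: x=[18.9450 24.8650 30.5950 33.5950] k=[16 28 32 34]
t=23: x=[17.6200 26.9200 31.7300 33.7300] k=[18 23 37 29]

0.2326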